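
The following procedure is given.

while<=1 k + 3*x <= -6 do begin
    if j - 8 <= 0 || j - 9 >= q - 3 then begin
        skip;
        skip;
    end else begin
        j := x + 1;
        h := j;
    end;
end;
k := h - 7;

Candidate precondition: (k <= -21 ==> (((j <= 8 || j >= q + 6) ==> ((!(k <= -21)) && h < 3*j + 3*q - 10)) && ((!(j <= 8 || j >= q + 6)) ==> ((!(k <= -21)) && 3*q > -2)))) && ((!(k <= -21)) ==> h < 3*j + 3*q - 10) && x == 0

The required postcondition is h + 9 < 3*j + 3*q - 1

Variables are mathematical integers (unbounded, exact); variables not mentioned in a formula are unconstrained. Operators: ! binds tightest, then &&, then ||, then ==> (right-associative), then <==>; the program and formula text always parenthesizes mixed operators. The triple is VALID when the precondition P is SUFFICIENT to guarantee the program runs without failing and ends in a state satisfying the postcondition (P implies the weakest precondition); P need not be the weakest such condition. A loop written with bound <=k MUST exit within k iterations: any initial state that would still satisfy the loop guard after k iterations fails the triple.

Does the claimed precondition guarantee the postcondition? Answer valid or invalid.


Working backward. After the program, the postcondition h + 9 < 3*j + 3*q - 1 must hold; in canonical form it is h < 3*j + 3*q - 10.
Before k := h - 7: h < 3*j + 3*q - 10
Before the loop (bound <=1), unroll the exhaustion recursion (WP_0 = exit-now case; WP_j = one more guarded iteration, up to j = 1):
  WP_0: (!(k + 3*x <= -6)) && h < 3*j + 3*q - 10
  WP_1: (k + 3*x <= -6 ==> (((j <= 8 || j >= q + 6) ==> ((!(k + 3*x <= -6)) && h < 3*j + 3*q - 10)) && ((!(j <= 8 || j >= q + 6)) ==> ((!(k + 3*x <= -6)) && 3*q + 2*x > 8)))) && ((!(k + 3*x <= -6)) ==> h < 3*j + 3*q - 10)
So before the loop: (k + 3*x <= -6 ==> (((j <= 8 || j >= q + 6) ==> ((!(k + 3*x <= -6)) && h < 3*j + 3*q - 10)) && ((!(j <= 8 || j >= q + 6)) ==> ((!(k + 3*x <= -6)) && 3*q + 2*x > 8)))) && ((!(k + 3*x <= -6)) ==> h < 3*j + 3*q - 10)
The weakest precondition is (k + 3*x <= -6 ==> (((j <= 8 || j >= q + 6) ==> ((!(k + 3*x <= -6)) && h < 3*j + 3*q - 10)) && ((!(j <= 8 || j >= q + 6)) ==> ((!(k + 3*x <= -6)) && 3*q + 2*x > 8)))) && ((!(k + 3*x <= -6)) ==> h < 3*j + 3*q - 10).
Check whether (k <= -21 ==> (((j <= 8 || j >= q + 6) ==> ((!(k <= -21)) && h < 3*j + 3*q - 10)) && ((!(j <= 8 || j >= q + 6)) ==> ((!(k <= -21)) && 3*q > -2)))) && ((!(k <= -21)) ==> h < 3*j + 3*q - 10) && x == 0 implies it.
Countermodel: at the initial state h = -11, j = 0, k = -20, q = 0, x = 0, the precondition holds but the weakest precondition fails.
Answer: invalid


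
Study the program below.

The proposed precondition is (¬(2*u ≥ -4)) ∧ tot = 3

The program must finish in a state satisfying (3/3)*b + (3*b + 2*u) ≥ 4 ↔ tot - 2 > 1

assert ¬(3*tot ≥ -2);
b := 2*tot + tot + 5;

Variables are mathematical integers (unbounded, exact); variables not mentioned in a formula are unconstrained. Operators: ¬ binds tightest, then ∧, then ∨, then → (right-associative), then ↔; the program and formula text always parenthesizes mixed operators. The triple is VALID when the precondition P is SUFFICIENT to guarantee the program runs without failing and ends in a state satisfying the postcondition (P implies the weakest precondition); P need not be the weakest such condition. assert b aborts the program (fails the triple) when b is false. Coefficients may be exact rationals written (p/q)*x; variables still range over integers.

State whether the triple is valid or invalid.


Working backward. After the program, the postcondition (3/3)*b + (3*b + 2*u) ≥ 4 ↔ tot - 2 > 1 must hold; in canonical form it is 4*b + 2*u ≥ 4 ↔ tot > 3.
Before b := 2*tot + tot + 5: 12*tot + 2*u ≥ -16 ↔ tot > 3
Before assert ¬(3*tot ≥ -2): (¬(3*tot ≥ -2)) ∧ (12*tot + 2*u ≥ -16 ↔ tot > 3)
The weakest precondition is (¬(3*tot ≥ -2)) ∧ (12*tot + 2*u ≥ -16 ↔ tot > 3).
Check whether (¬(2*u ≥ -4)) ∧ tot = 3 implies it.
Countermodel: at the initial state tot = 3, u = -3, the precondition holds but the weakest precondition fails.
Answer: invalid


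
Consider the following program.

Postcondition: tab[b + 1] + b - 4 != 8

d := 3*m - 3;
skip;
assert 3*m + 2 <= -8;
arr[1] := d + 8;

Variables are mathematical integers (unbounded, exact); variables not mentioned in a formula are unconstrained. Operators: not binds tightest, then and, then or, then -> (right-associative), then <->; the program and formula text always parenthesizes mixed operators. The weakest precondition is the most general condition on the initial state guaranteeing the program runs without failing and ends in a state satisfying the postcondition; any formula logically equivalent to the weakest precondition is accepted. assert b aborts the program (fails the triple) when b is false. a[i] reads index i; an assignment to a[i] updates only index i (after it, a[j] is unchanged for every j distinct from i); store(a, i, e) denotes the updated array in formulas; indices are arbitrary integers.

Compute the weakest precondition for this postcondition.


Working backward. After the program, the postcondition tab[b + 1] + b - 4 != 8 must hold; in canonical form it is tab[b + 1] + b != 12.
Before arr[1] := d + 8: tab[b + 1] + b != 12
Before assert 3*m + 2 <= -8: 3*m <= -10 and tab[b + 1] + b != 12
Before skip: 3*m <= -10 and tab[b + 1] + b != 12
Before d := 3*m - 3: 3*m <= -10 and tab[b + 1] + b != 12
Answer: WP = 3*m <= -10 and tab[b + 1] + b != 12


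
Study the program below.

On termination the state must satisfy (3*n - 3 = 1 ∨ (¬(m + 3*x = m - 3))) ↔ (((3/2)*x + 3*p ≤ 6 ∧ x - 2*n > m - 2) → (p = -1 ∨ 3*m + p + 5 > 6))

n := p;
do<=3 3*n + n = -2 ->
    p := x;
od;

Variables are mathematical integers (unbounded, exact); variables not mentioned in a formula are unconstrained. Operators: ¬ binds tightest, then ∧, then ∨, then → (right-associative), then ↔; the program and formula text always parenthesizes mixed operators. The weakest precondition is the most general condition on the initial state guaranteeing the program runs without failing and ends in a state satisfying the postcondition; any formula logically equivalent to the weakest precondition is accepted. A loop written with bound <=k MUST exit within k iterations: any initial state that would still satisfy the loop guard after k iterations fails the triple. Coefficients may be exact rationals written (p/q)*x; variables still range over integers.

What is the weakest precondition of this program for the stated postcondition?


Working backward. After the program, the postcondition (3*n - 3 = 1 ∨ (¬(m + 3*x = m - 3))) ↔ (((3/2)*x + 3*p ≤ 6 ∧ x - 2*n > m - 2) → (p = -1 ∨ 3*m + p + 5 > 6)) must hold; in canonical form it is (3*n = 4 ∨ (¬(3*x = -3))) ↔ ((3*p + (3/2)*x ≤ 6 ∧ x > m + 2*n - 2) → (p = -1 ∨ 3*m + p > 1)).
Before the loop (bound <=3), unroll the exhaustion recursion (WP_0 = exit-now case; WP_j = one more guarded iteration, up to j = 3):
  WP_0: (¬(4*n = -2)) ∧ ((3*n = 4 ∨ (¬(3*x = -3))) ↔ ((3*p + (3/2)*x ≤ 6 ∧ x > m + 2*n - 2) → (p = -1 ∨ 3*m + p > 1)))
  WP_1: (4*n = -2 → ((¬(4*n = -2)) ∧ ((3*n = 4 ∨ (¬(3*x = -3))) ↔ (((9/2)*x ≤ 6 ∧ x > m + 2*n - 2) → (x = -1 ∨ 3*m + x > 1))))) ∧ ((¬(4*n = -2)) → ((3*n = 4 ∨ (¬(3*x = -3))) ↔ ((3*p + (3/2)*x ≤ 6 ∧ x > m + 2*n - 2) → (p = -1 ∨ 3*m + p > 1))))
  WP_2: (4*n = -2 → ((4*n = -2 → ((¬(4*n = -2)) ∧ ((3*n = 4 ∨ (¬(3*x = -3))) ↔ (((9/2)*x ≤ 6 ∧ x > m + 2*n - 2) → (x = -1 ∨ 3*m + x > 1))))) ∧ ((¬(4*n = -2)) → ((3*n = 4 ∨ (¬(3*x = -3))) ↔ (((9/2)*x ≤ 6 ∧ x > m + 2*n - 2) → (x = -1 ∨ 3*m + x > 1)))))) ∧ ((¬(4*n = -2)) → ((3*n = 4 ∨ (¬(3*x = -3))) ↔ ((3*p + (3/2)*x ≤ 6 ∧ x > m + 2*n - 2) → (p = -1 ∨ 3*m + p > 1))))
  WP_3: (4*n = -2 → ((4*n = -2 → ((4*n = -2 → ((¬(4*n = -2)) ∧ ((3*n = 4 ∨ (¬(3*x = -3))) ↔ (((9/2)*x ≤ 6 ∧ x > m + 2*n - 2) → (x = -1 ∨ 3*m + x > 1))))) ∧ ((¬(4*n = -2)) → ((3*n = 4 ∨ (¬(3*x = -3))) ↔ (((9/2)*x ≤ 6 ∧ x > m + 2*n - 2) → (x = -1 ∨ 3*m + x > 1)))))) ∧ ((¬(4*n = -2)) → ((3*n = 4 ∨ (¬(3*x = -3))) ↔ (((9/2)*x ≤ 6 ∧ x > m + 2*n - 2) → (x = -1 ∨ 3*m + x > 1)))))) ∧ ((¬(4*n = -2)) → ((3*n = 4 ∨ (¬(3*x = -3))) ↔ ((3*p + (3/2)*x ≤ 6 ∧ x > m + 2*n - 2) → (p = -1 ∨ 3*m + p > 1))))
So before the loop: (4*n = -2 → ((4*n = -2 → ((4*n = -2 → ((¬(4*n = -2)) ∧ ((3*n = 4 ∨ (¬(3*x = -3))) ↔ (((9/2)*x ≤ 6 ∧ x > m + 2*n - 2) → (x = -1 ∨ 3*m + x > 1))))) ∧ ((¬(4*n = -2)) → ((3*n = 4 ∨ (¬(3*x = -3))) ↔ (((9/2)*x ≤ 6 ∧ x > m + 2*n - 2) → (x = -1 ∨ 3*m + x > 1)))))) ∧ ((¬(4*n = -2)) → ((3*n = 4 ∨ (¬(3*x = -3))) ↔ (((9/2)*x ≤ 6 ∧ x > m + 2*n - 2) → (x = -1 ∨ 3*m + x > 1)))))) ∧ ((¬(4*n = -2)) → ((3*n = 4 ∨ (¬(3*x = -3))) ↔ ((3*p + (3/2)*x ≤ 6 ∧ x > m + 2*n - 2) → (p = -1 ∨ 3*m + p > 1))))
Before n := p: (4*p = -2 → ((4*p = -2 → ((4*p = -2 → ((¬(4*p = -2)) ∧ ((3*p = 4 ∨ (¬(3*x = -3))) ↔ (((9/2)*x ≤ 6 ∧ x > m + 2*p - 2) → (x = -1 ∨ 3*m + x > 1))))) ∧ ((¬(4*p = -2)) → ((3*p = 4 ∨ (¬(3*x = -3))) ↔ (((9/2)*x ≤ 6 ∧ x > m + 2*p - 2) → (x = -1 ∨ 3*m + x > 1)))))) ∧ ((¬(4*p = -2)) → ((3*p = 4 ∨ (¬(3*x = -3))) ↔ (((9/2)*x ≤ 6 ∧ x > m + 2*p - 2) → (x = -1 ∨ 3*m + x > 1)))))) ∧ ((¬(4*p = -2)) → ((3*p = 4 ∨ (¬(3*x = -3))) ↔ ((3*p + (3/2)*x ≤ 6 ∧ x > m + 2*p - 2) → (p = -1 ∨ 3*m + p > 1))))
Answer: WP = (4*p = -2 → ((4*p = -2 → ((4*p = -2 → ((¬(4*p = -2)) ∧ ((3*p = 4 ∨ (¬(3*x = -3))) ↔ (((9/2)*x ≤ 6 ∧ x > m + 2*p - 2) → (x = -1 ∨ 3*m + x > 1))))) ∧ ((¬(4*p = -2)) → ((3*p = 4 ∨ (¬(3*x = -3))) ↔ (((9/2)*x ≤ 6 ∧ x > m + 2*p - 2) → (x = -1 ∨ 3*m + x > 1)))))) ∧ ((¬(4*p = -2)) → ((3*p = 4 ∨ (¬(3*x = -3))) ↔ (((9/2)*x ≤ 6 ∧ x > m + 2*p - 2) → (x = -1 ∨ 3*m + x > 1)))))) ∧ ((¬(4*p = -2)) → ((3*p = 4 ∨ (¬(3*x = -3))) ↔ ((3*p + (3/2)*x ≤ 6 ∧ x > m + 2*p - 2) → (p = -1 ∨ 3*m + p > 1))))


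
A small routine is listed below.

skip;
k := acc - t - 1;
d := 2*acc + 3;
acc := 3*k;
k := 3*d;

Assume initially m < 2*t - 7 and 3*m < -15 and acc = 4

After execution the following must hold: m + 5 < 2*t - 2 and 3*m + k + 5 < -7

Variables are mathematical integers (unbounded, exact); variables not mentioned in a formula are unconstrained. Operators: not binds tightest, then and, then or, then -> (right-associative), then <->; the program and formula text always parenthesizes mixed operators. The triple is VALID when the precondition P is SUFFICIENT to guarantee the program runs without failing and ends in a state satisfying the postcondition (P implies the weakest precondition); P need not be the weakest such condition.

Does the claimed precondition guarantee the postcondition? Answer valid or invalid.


Working backward. After the program, the postcondition m + 5 < 2*t - 2 and 3*m + k + 5 < -7 must hold; in canonical form it is m < 2*t - 7 and k + 3*m < -12.
Before k := 3*d: m < 2*t - 7 and 3*d + 3*m < -12
Before acc := 3*k: m < 2*t - 7 and 3*d + 3*m < -12
Before d := 2*acc + 3: m < 2*t - 7 and 6*acc + 3*m < -21
Before k := acc - t - 1: m < 2*t - 7 and 6*acc + 3*m < -21
Before skip: m < 2*t - 7 and 6*acc + 3*m < -21
The weakest precondition is m < 2*t - 7 and 6*acc + 3*m < -21.
Check whether m < 2*t - 7 and 3*m < -15 and acc = 4 implies it.
Countermodel: at the initial state acc = 4, m = -6, t = 1, the precondition holds but the weakest precondition fails.
Answer: invalid


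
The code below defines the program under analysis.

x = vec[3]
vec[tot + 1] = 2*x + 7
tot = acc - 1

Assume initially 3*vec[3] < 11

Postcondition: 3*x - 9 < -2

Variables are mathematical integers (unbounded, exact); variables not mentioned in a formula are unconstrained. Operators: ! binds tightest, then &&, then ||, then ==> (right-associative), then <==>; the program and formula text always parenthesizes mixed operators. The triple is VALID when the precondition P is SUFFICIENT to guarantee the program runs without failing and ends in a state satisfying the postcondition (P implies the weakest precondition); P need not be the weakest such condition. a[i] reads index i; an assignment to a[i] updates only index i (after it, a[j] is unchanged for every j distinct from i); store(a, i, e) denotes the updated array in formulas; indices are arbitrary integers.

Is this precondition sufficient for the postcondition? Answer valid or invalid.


Working backward. After the program, the postcondition 3*x - 9 < -2 must hold; in canonical form it is 3*x < 7.
Before tot := acc - 1: 3*x < 7
Before vec[tot + 1] := 2*x + 7: 3*x < 7
Before x := vec[3]: 3*vec[3] < 7
The weakest precondition is 3*vec[3] < 7.
Check whether 3*vec[3] < 11 implies it.
Countermodel: at the initial state vec = {[3] = 3, elsewhere 3}, the precondition holds but the weakest precondition fails.
Answer: invalid


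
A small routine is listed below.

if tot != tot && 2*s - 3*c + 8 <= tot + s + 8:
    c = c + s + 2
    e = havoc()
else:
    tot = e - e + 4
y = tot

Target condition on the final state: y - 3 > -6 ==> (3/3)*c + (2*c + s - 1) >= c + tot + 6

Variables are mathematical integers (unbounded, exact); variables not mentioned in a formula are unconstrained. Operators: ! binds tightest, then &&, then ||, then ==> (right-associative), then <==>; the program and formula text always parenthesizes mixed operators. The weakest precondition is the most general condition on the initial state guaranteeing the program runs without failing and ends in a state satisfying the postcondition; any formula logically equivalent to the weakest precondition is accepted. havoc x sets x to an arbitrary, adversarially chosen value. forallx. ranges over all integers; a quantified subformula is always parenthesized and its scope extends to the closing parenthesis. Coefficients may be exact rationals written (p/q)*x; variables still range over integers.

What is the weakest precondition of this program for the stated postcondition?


Working backward. After the program, the postcondition y - 3 > -6 ==> (3/3)*c + (2*c + s - 1) >= c + tot + 6 must hold; in canonical form it is y > -3 ==> 2*c + s >= tot + 7.
Before y := tot: tot > -3 ==> 2*c + s >= tot + 7
Then branch requires tot > -3 ==> 2*c + 3*s >= tot + 3; else branch requires 2*c + s >= 11.
Before the if: 2*c + s >= 11
Answer: WP = 2*c + s >= 11


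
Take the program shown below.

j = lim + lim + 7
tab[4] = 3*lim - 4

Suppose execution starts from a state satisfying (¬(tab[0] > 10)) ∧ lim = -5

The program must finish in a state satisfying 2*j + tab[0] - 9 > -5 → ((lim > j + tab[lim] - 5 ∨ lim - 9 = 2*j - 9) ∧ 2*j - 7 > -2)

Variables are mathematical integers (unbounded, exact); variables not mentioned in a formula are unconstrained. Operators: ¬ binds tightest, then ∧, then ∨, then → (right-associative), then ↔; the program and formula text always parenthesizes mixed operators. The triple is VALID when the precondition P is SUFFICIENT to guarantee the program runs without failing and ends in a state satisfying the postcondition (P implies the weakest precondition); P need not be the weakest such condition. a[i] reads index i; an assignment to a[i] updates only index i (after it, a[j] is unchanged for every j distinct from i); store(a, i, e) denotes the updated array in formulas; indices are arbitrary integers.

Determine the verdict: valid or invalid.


Working backward. After the program, the postcondition 2*j + tab[0] - 9 > -5 → ((lim > j + tab[lim] - 5 ∨ lim - 9 = 2*j - 9) ∧ 2*j - 7 > -2) must hold; in canonical form it is tab[0] + 2*j > 4 → ((lim > tab[lim] + j - 5 ∨ lim = 2*j) ∧ 2*j > 5).
Before tab[4] := 3*lim - 4: tab[0] + 2*j > 4 → ((lim > store(tab, 4, 3*lim - 4)[lim] + j - 5 ∨ lim = 2*j) ∧ 2*j > 5)
Before j := lim + lim + 7: tab[0] + 4*lim > -10 → ((store(tab, 4, 3*lim - 4)[lim] + lim < -2 ∨ 3*lim = -14) ∧ 4*lim > -9)
The weakest precondition is tab[0] + 4*lim > -10 → ((store(tab, 4, 3*lim - 4)[lim] + lim < -2 ∨ 3*lim = -14) ∧ 4*lim > -9).
Check whether (¬(tab[0] > 10)) ∧ lim = -5 implies it.
Every state satisfying the precondition satisfies the weakest precondition: the implication holds.
Answer: valid


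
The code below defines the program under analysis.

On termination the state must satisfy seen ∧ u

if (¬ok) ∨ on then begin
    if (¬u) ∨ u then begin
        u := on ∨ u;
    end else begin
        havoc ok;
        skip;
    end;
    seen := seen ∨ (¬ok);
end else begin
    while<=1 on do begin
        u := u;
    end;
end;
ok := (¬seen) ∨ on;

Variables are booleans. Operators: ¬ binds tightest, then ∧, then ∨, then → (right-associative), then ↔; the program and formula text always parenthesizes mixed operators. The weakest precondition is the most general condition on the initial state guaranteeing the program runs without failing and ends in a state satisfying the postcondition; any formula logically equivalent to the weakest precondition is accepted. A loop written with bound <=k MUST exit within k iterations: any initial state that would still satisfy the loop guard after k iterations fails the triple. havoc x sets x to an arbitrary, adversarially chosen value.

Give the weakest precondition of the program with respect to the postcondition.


Working backward. After the program, seen ∧ u must hold.
Before ok := (¬seen) ∨ on: seen ∧ u
Then branch requires (seen ∨ (¬ok)) ∧ (on ∨ u); else branch requires (on → ((¬on) ∧ seen ∧ u)) ∧ ((¬on) → (seen ∧ u)).
Before the if: (((¬ok) ∨ on) → ((seen ∨ (¬ok)) ∧ (on ∨ u))) ∧ ((¬((¬ok) ∨ on)) → ((on → ((¬on) ∧ seen ∧ u)) ∧ ((¬on) → (seen ∧ u))))
Answer: WP = (((¬ok) ∨ on) → ((seen ∨ (¬ok)) ∧ (on ∨ u))) ∧ ((¬((¬ok) ∨ on)) → ((on → ((¬on) ∧ seen ∧ u)) ∧ ((¬on) → (seen ∧ u))))


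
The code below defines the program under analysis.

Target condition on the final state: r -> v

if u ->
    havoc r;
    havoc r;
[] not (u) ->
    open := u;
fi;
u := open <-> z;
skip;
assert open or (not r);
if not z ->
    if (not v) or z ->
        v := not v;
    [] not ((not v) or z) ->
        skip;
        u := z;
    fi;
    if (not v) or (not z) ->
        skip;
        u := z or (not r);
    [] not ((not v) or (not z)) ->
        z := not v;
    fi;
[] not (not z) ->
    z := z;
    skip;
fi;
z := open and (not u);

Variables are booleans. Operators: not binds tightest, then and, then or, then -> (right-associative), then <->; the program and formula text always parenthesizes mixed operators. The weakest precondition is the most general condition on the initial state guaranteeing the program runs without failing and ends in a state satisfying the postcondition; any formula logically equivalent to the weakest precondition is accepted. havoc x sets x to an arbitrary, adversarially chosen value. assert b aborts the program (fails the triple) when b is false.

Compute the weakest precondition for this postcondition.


Working backward. After the program, r -> v must hold.
Before z := open and (not u): r -> v
Then branch requires (((not v) or z) -> (((v or (not z)) -> (r -> (not v))) and ((not (v or (not z))) -> (r -> (not v))))) and ((not ((not v) or z)) -> ((((not v) or (not z)) -> (r -> v)) and ((not ((not v) or (not z))) -> (r -> v)))); else branch requires r -> v.
Before the if: ((not z) -> ((((not v) or z) -> (((v or (not z)) -> (r -> (not v))) and ((not (v or (not z))) -> (r -> (not v))))) and ((not ((not v) or z)) -> ((((not v) or (not z)) -> (r -> v)) and ((not ((not v) or (not z))) -> (r -> v)))))) and (z -> (r -> v))
Before assert open or (not r): (open or (not r)) and ((not z) -> ((((not v) or z) -> (((v or (not z)) -> (r -> (not v))) and ((not (v or (not z))) -> (r -> (not v))))) and ((not ((not v) or z)) -> ((((not v) or (not z)) -> (r -> v)) and ((not ((not v) or (not z))) -> (r -> v)))))) and (z -> (r -> v))
Before skip: (open or (not r)) and ((not z) -> ((((not v) or z) -> (((v or (not z)) -> (r -> (not v))) and ((not (v or (not z))) -> (r -> (not v))))) and ((not ((not v) or z)) -> ((((not v) or (not z)) -> (r -> v)) and ((not ((not v) or (not z))) -> (r -> v)))))) and (z -> (r -> v))
Before u := open <-> z: (open or (not r)) and ((not z) -> ((((not v) or z) -> (((v or (not z)) -> (r -> (not v))) and ((not (v or (not z))) -> (r -> (not v))))) and ((not ((not v) or z)) -> ((((not v) or (not z)) -> (r -> v)) and ((not ((not v) or (not z))) -> (r -> v)))))) and (z -> (r -> v))
Then branch requires open and ((not z) -> ((((not v) or z) -> (((v or (not z)) -> (not v)) and ((not (v or (not z))) -> (not v)))) and ((not ((not v) or z)) -> ((((not v) or (not z)) -> v) and ((not ((not v) or (not z))) -> v))))) and (z -> v); else branch requires (u or (not r)) and ((not z) -> ((((not v) or z) -> (((v or (not z)) -> (r -> (not v))) and ((not (v or (not z))) -> (r -> (not v))))) and ((not ((not v) or z)) -> ((((not v) or (not z)) -> (r -> v)) and ((not ((not v) or (not z))) -> (r -> v)))))) and (z -> (r -> v)).
Before the if: (u -> (open and ((not z) -> ((((not v) or z) -> (((v or (not z)) -> (not v)) and ((not (v or (not z))) -> (not v)))) and ((not ((not v) or z)) -> ((((not v) or (not z)) -> v) and ((not ((not v) or (not z))) -> v))))) and (z -> v))) and ((not u) -> ((u or (not r)) and ((not z) -> ((((not v) or z) -> (((v or (not z)) -> (r -> (not v))) and ((not (v or (not z))) -> (r -> (not v))))) and ((not ((not v) or z)) -> ((((not v) or (not z)) -> (r -> v)) and ((not ((not v) or (not z))) -> (r -> v)))))) and (z -> (r -> v))))
Answer: WP = (u -> (open and ((not z) -> ((((not v) or z) -> (((v or (not z)) -> (not v)) and ((not (v or (not z))) -> (not v)))) and ((not ((not v) or z)) -> ((((not v) or (not z)) -> v) and ((not ((not v) or (not z))) -> v))))) and (z -> v))) and ((not u) -> ((u or (not r)) and ((not z) -> ((((not v) or z) -> (((v or (not z)) -> (r -> (not v))) and ((not (v or (not z))) -> (r -> (not v))))) and ((not ((not v) or z)) -> ((((not v) or (not z)) -> (r -> v)) and ((not ((not v) or (not z))) -> (r -> v)))))) and (z -> (r -> v))))


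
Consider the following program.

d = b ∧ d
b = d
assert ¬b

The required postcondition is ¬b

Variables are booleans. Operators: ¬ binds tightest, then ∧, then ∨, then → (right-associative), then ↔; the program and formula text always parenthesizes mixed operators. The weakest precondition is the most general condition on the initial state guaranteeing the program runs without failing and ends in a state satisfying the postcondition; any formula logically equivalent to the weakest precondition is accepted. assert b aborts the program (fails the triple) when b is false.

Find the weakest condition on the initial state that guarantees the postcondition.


Working backward. After the program, ¬b must hold.
Before assert ¬b: ¬b
Before b := d: ¬d
Before d := b ∧ d: ¬(b ∧ d)
Answer: WP = ¬(b ∧ d)


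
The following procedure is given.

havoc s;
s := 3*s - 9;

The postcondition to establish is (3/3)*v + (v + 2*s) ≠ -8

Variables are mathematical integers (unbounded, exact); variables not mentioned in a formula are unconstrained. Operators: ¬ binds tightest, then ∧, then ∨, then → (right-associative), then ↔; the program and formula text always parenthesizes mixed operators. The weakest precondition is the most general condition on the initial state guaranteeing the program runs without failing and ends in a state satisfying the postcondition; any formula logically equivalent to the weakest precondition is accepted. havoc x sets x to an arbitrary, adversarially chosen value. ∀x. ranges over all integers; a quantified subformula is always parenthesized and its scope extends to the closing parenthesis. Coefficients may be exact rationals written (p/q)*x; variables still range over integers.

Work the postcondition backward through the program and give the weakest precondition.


Working backward. After the program, the postcondition (3/3)*v + (v + 2*s) ≠ -8 must hold; in canonical form it is 2*s + 2*v ≠ -8.
Before s := 3*s - 9: 6*s + 2*v ≠ 10
Before havoc s: ∀s_1. 6*s_1 + 2*v ≠ 10
Answer: WP = ∀s_1. 6*s_1 + 2*v ≠ 10


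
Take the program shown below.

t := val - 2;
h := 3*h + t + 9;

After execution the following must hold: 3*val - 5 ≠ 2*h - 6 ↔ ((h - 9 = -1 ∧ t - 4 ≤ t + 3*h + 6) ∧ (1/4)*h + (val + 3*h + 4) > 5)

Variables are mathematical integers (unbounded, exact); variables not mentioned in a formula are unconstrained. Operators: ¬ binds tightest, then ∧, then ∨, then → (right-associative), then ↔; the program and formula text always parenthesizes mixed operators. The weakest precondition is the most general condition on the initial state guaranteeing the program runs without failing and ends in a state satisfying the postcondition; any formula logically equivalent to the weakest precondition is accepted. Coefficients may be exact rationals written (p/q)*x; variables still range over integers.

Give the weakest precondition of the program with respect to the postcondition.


Working backward. After the program, the postcondition 3*val - 5 ≠ 2*h - 6 ↔ ((h - 9 = -1 ∧ t - 4 ≤ t + 3*h + 6) ∧ (1/4)*h + (val + 3*h + 4) > 5) must hold; in canonical form it is 3*val ≠ 2*h - 1 ↔ (h = 8 ∧ 3*h ≥ -10 ∧ (13/4)*h + val > 1).
Before h := 3*h + t + 9: 3*val ≠ 6*h + 2*t + 17 ↔ (3*h + t = -1 ∧ 9*h + 3*t ≥ -37 ∧ (39/4)*h + (13/4)*t + val > -113/4)
Before t := val - 2: val ≠ 6*h + 13 ↔ (3*h + val = 1 ∧ 9*h + 3*val ≥ -31 ∧ (39/4)*h + (17/4)*val > -87/4)
Answer: WP = val ≠ 6*h + 13 ↔ (3*h + val = 1 ∧ 9*h + 3*val ≥ -31 ∧ (39/4)*h + (17/4)*val > -87/4)


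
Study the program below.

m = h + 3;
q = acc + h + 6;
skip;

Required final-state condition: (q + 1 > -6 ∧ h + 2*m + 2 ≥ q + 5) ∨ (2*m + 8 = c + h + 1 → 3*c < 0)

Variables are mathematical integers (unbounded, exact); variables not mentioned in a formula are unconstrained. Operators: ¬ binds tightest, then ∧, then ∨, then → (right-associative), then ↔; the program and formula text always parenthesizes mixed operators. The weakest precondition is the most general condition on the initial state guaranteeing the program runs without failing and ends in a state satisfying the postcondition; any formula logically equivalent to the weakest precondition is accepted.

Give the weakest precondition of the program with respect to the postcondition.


Working backward. After the program, the postcondition (q + 1 > -6 ∧ h + 2*m + 2 ≥ q + 5) ∨ (2*m + 8 = c + h + 1 → 3*c < 0) must hold; in canonical form it is (q > -7 ∧ h + 2*m ≥ q + 3) ∨ (2*m = c + h - 7 → 3*c < 0).
Before skip: (q > -7 ∧ h + 2*m ≥ q + 3) ∨ (2*m = c + h - 7 → 3*c < 0)
Before q := acc + h + 6: (acc + h > -13 ∧ 2*m ≥ acc + 9) ∨ (2*m = c + h - 7 → 3*c < 0)
Before m := h + 3: (acc + h > -13 ∧ 2*h ≥ acc + 3) ∨ (h = c - 13 → 3*c < 0)
Answer: WP = (acc + h > -13 ∧ 2*h ≥ acc + 3) ∨ (h = c - 13 → 3*c < 0)


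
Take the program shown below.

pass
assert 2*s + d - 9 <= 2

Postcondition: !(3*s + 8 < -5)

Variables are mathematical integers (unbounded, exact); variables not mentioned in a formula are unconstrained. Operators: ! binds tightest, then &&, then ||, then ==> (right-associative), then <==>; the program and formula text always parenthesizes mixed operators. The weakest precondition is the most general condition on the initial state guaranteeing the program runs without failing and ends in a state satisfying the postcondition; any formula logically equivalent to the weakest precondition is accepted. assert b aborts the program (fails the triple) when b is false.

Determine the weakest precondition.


Working backward. After the program, the postcondition !(3*s + 8 < -5) must hold; in canonical form it is !(3*s < -13).
Before assert 2*s + d - 9 <= 2: d + 2*s <= 11 && (!(3*s < -13))
Before skip: d + 2*s <= 11 && (!(3*s < -13))
Answer: WP = d + 2*s <= 11 && (!(3*s < -13))


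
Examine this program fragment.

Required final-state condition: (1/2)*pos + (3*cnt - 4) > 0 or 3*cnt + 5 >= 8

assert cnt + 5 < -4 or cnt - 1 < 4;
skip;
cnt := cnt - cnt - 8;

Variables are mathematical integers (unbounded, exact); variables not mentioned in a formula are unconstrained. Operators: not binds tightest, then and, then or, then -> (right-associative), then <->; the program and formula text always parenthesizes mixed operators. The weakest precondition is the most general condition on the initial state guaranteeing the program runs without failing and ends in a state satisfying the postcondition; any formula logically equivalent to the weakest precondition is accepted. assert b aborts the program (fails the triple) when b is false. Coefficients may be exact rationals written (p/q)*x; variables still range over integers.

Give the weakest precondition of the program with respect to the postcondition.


Working backward. After the program, the postcondition (1/2)*pos + (3*cnt - 4) > 0 or 3*cnt + 5 >= 8 must hold; in canonical form it is 3*cnt + (1/2)*pos > 4 or 3*cnt >= 3.
Before cnt := cnt - cnt - 8: (1/2)*pos > 28
Before skip: (1/2)*pos > 28
Before assert cnt + 5 < -4 or cnt - 1 < 4: (cnt < -9 or cnt < 5) and (1/2)*pos > 28
Answer: WP = (cnt < -9 or cnt < 5) and (1/2)*pos > 28


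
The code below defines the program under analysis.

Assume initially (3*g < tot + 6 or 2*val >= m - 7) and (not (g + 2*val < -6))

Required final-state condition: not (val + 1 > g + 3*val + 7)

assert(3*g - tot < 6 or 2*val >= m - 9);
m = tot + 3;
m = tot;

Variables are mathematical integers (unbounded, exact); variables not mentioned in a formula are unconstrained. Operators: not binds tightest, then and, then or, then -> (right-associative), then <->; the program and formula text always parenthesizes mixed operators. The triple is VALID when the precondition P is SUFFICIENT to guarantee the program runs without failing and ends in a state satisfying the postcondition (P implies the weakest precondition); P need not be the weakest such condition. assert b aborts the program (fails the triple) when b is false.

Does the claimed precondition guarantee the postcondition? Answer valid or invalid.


Working backward. After the program, the postcondition not (val + 1 > g + 3*val + 7) must hold; in canonical form it is not (g + 2*val < -6).
Before m := tot: not (g + 2*val < -6)
Before m := tot + 3: not (g + 2*val < -6)
Before assert 3*g - tot < 6 or 2*val >= m - 9: (3*g < tot + 6 or 2*val >= m - 9) and (not (g + 2*val < -6))
The weakest precondition is (3*g < tot + 6 or 2*val >= m - 9) and (not (g + 2*val < -6)).
Check whether (3*g < tot + 6 or 2*val >= m - 7) and (not (g + 2*val < -6)) implies it.
Every state satisfying the precondition satisfies the weakest precondition: the implication holds.
Answer: valid


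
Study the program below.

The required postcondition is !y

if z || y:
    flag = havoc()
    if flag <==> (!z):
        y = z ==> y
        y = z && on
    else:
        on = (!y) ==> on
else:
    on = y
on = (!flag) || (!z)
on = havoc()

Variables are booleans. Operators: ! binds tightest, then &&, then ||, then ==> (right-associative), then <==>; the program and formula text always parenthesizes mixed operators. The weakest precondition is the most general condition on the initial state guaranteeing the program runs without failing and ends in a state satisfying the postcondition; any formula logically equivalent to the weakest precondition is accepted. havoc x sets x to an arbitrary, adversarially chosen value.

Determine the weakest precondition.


Working backward. After the program, !y must hold.
Before havoc on: !y
Before on := (!flag) || (!z): !y
Then branch requires ((!z) ==> (!(z && on))) && (z ==> (!y)) && (z ==> (!(z && on))) && ((!z) ==> (!y)); else branch requires !y.
Before the if: ((z || y) ==> (((!z) ==> (!(z && on))) && (z ==> (!y)) && (z ==> (!(z && on))) && ((!z) ==> (!y)))) && ((!(z || y)) ==> (!y))
Answer: WP = ((z || y) ==> (((!z) ==> (!(z && on))) && (z ==> (!y)) && (z ==> (!(z && on))) && ((!z) ==> (!y)))) && ((!(z || y)) ==> (!y))


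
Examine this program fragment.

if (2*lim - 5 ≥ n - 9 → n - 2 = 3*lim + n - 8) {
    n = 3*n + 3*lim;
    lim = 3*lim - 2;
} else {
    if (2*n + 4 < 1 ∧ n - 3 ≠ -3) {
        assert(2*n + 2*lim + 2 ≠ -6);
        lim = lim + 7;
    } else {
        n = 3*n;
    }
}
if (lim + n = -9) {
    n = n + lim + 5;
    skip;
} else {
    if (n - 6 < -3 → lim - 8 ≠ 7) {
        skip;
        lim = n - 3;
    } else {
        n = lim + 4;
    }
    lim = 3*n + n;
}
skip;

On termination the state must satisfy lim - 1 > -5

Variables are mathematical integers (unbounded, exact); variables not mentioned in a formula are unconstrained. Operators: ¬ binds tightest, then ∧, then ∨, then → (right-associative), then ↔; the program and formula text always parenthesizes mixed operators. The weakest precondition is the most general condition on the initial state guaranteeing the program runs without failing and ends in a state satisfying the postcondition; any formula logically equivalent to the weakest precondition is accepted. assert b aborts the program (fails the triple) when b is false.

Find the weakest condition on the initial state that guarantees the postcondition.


Working backward. After the program, the postcondition lim - 1 > -5 must hold; in canonical form it is lim > -4.
Before skip: lim > -4
Then branch requires lim > -4; else branch requires ((n < 3 → lim ≠ 15) → 4*n > -4) ∧ ((¬(n < 3 → lim ≠ 15)) → 4*lim > -20).
Before the if: (lim + n = -9 → lim > -4) ∧ ((¬(lim + n = -9)) → (((n < 3 → lim ≠ 15) → 4*n > -4) ∧ ((¬(n < 3 → lim ≠ 15)) → 4*lim > -20)))
Then branch requires (6*lim + 3*n = -7 → 3*lim > -2) ∧ ((¬(6*lim + 3*n = -7)) → (((3*lim + 3*n < 3 → 3*lim ≠ 17) → 12*lim + 12*n > -4) ∧ ((¬(3*lim + 3*n < 3 → 3*lim ≠ 17)) → 12*lim > -12))); else branch requires ((2*n < -3 ∧ n ≠ 0) → (2*lim + 2*n ≠ -8 ∧ (lim + n = -16 → lim > -11) ∧ ((¬(lim + n = -16)) → (((n < 3 → lim ≠ 8) → 4*n > -4) ∧ ((¬(n < 3 → lim ≠ 8)) → 4*lim > -48))))) ∧ ((¬(2*n < -3 ∧ n ≠ 0)) → ((lim + 3*n = -9 → lim > -4) ∧ ((¬(lim + 3*n = -9)) → (((3*n < 3 → lim ≠ 15) → 12*n > -4) ∧ ((¬(3*n < 3 → lim ≠ 15)) → 4*lim > -20))))).
Before the if: ((2*lim ≥ n - 4 → 3*lim = 6) → ((6*lim + 3*n = -7 → 3*lim > -2) ∧ ((¬(6*lim + 3*n = -7)) → (((3*lim + 3*n < 3 → 3*lim ≠ 17) → 12*lim + 12*n > -4) ∧ ((¬(3*lim + 3*n < 3 → 3*lim ≠ 17)) → 12*lim > -12))))) ∧ ((¬(2*lim ≥ n - 4 → 3*lim = 6)) → (((2*n < -3 ∧ n ≠ 0) → (2*lim + 2*n ≠ -8 ∧ (lim + n = -16 → lim > -11) ∧ ((¬(lim + n = -16)) → (((n < 3 → lim ≠ 8) → 4*n > -4) ∧ ((¬(n < 3 → lim ≠ 8)) → 4*lim > -48))))) ∧ ((¬(2*n < -3 ∧ n ≠ 0)) → ((lim + 3*n = -9 → lim > -4) ∧ ((¬(lim + 3*n = -9)) → (((3*n < 3 → lim ≠ 15) → 12*n > -4) ∧ ((¬(3*n < 3 → lim ≠ 15)) → 4*lim > -20)))))))
Answer: WP = ((2*lim ≥ n - 4 → 3*lim = 6) → ((6*lim + 3*n = -7 → 3*lim > -2) ∧ ((¬(6*lim + 3*n = -7)) → (((3*lim + 3*n < 3 → 3*lim ≠ 17) → 12*lim + 12*n > -4) ∧ ((¬(3*lim + 3*n < 3 → 3*lim ≠ 17)) → 12*lim > -12))))) ∧ ((¬(2*lim ≥ n - 4 → 3*lim = 6)) → (((2*n < -3 ∧ n ≠ 0) → (2*lim + 2*n ≠ -8 ∧ (lim + n = -16 → lim > -11) ∧ ((¬(lim + n = -16)) → (((n < 3 → lim ≠ 8) → 4*n > -4) ∧ ((¬(n < 3 → lim ≠ 8)) → 4*lim > -48))))) ∧ ((¬(2*n < -3 ∧ n ≠ 0)) → ((lim + 3*n = -9 → lim > -4) ∧ ((¬(lim + 3*n = -9)) → (((3*n < 3 → lim ≠ 15) → 12*n > -4) ∧ ((¬(3*n < 3 → lim ≠ 15)) → 4*lim > -20)))))))


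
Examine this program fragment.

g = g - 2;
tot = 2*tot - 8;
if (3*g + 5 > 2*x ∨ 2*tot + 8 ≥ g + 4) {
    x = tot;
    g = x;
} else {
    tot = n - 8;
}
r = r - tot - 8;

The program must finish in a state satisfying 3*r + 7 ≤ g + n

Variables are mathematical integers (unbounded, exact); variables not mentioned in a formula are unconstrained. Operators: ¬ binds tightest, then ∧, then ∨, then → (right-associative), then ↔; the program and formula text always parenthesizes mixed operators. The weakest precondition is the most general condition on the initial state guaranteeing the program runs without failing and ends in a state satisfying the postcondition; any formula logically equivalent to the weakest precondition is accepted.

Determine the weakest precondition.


Working backward. After the program, the postcondition 3*r + 7 ≤ g + n must hold; in canonical form it is 3*r ≤ g + n - 7.
Before r := r - tot - 8: 3*r ≤ g + n + 3*tot + 17
Then branch requires 3*r ≤ n + 4*tot + 17; else branch requires 3*r ≤ g + 4*n - 7.
Before the if: ((3*g > 2*x - 5 ∨ 2*tot ≥ g - 4) → 3*r ≤ n + 4*tot + 17) ∧ ((¬(3*g > 2*x - 5 ∨ 2*tot ≥ g - 4)) → 3*r ≤ g + 4*n - 7)
Before tot := 2*tot - 8: ((3*g > 2*x - 5 ∨ 4*tot ≥ g + 12) → 3*r ≤ n + 8*tot - 15) ∧ ((¬(3*g > 2*x - 5 ∨ 4*tot ≥ g + 12)) → 3*r ≤ g + 4*n - 7)
Before g := g - 2: ((3*g > 2*x + 1 ∨ 4*tot ≥ g + 10) → 3*r ≤ n + 8*tot - 15) ∧ ((¬(3*g > 2*x + 1 ∨ 4*tot ≥ g + 10)) → 3*r ≤ g + 4*n - 9)
Answer: WP = ((3*g > 2*x + 1 ∨ 4*tot ≥ g + 10) → 3*r ≤ n + 8*tot - 15) ∧ ((¬(3*g > 2*x + 1 ∨ 4*tot ≥ g + 10)) → 3*r ≤ g + 4*n - 9)


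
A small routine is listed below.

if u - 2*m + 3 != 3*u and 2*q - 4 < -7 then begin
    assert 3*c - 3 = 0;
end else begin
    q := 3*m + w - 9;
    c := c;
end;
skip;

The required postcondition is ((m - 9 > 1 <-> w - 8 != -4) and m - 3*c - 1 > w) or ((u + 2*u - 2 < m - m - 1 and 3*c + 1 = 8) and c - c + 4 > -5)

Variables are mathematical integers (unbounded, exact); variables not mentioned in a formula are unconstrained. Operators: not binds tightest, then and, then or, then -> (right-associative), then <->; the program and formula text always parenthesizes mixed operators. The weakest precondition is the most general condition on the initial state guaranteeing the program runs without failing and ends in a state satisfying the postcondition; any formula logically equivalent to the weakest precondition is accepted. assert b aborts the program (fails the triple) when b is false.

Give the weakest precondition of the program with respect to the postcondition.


Working backward. After the program, the postcondition ((m - 9 > 1 <-> w - 8 != -4) and m - 3*c - 1 > w) or ((u + 2*u - 2 < m - m - 1 and 3*c + 1 = 8) and c - c + 4 > -5) must hold; in canonical form it is ((m > 10 <-> w != 4) and m > 3*c + w + 1) or (3*u < 1 and 3*c = 7).
Before skip: ((m > 10 <-> w != 4) and m > 3*c + w + 1) or (3*u < 1 and 3*c = 7)
Then branch requires 3*c = 3 and (((m > 10 <-> w != 4) and m > 3*c + w + 1) or (3*u < 1 and 3*c = 7)); else branch requires ((m > 10 <-> w != 4) and m > 3*c + w + 1) or (3*u < 1 and 3*c = 7).
Before the if: ((2*m + 2*u != 3 and 2*q < -3) -> (3*c = 3 and (((m > 10 <-> w != 4) and m > 3*c + w + 1) or (3*u < 1 and 3*c = 7)))) and ((not (2*m + 2*u != 3 and 2*q < -3)) -> (((m > 10 <-> w != 4) and m > 3*c + w + 1) or (3*u < 1 and 3*c = 7)))
Answer: WP = ((2*m + 2*u != 3 and 2*q < -3) -> (3*c = 3 and (((m > 10 <-> w != 4) and m > 3*c + w + 1) or (3*u < 1 and 3*c = 7)))) and ((not (2*m + 2*u != 3 and 2*q < -3)) -> (((m > 10 <-> w != 4) and m > 3*c + w + 1) or (3*u < 1 and 3*c = 7)))


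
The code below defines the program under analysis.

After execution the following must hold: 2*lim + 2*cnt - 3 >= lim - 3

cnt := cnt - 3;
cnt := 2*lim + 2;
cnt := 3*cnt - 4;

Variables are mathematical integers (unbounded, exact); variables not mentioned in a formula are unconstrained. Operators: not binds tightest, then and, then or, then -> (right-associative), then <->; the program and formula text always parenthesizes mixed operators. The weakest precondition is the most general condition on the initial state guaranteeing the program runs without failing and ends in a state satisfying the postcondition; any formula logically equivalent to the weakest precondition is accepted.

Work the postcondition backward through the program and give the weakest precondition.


Working backward. After the program, the postcondition 2*lim + 2*cnt - 3 >= lim - 3 must hold; in canonical form it is 2*cnt + lim >= 0.
Before cnt := 3*cnt - 4: 6*cnt + lim >= 8
Before cnt := 2*lim + 2: 13*lim >= -4
Before cnt := cnt - 3: 13*lim >= -4
Answer: WP = 13*lim >= -4
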